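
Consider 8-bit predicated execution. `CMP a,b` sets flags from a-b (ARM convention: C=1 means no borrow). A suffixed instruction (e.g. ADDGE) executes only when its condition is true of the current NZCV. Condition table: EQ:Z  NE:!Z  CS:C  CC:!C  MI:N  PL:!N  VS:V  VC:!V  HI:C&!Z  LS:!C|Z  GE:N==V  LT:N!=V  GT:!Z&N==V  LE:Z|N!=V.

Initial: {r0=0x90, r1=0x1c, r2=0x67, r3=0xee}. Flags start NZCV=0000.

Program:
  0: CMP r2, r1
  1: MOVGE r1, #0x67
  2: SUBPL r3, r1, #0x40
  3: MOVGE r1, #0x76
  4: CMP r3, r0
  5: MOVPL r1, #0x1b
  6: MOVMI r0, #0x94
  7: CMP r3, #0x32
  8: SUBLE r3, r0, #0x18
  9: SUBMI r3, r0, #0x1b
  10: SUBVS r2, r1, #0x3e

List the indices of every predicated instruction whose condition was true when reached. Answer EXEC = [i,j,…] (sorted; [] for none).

0: ✓ CMP  NZCV=0010
1: ✓ MOVGE  r1←0x67
2: ✓ SUBPL  r3←0x27
3: ✓ MOVGE  r1←0x76
4: ✓ CMP  NZCV=1001
5: · MOVPL
6: ✓ MOVMI  r0←0x94
7: ✓ CMP  NZCV=1000
8: ✓ SUBLE  r3←0x7c
9: ✓ SUBMI  r3←0x79
10: · SUBVS

EXEC = [1,2,3,6,8,9]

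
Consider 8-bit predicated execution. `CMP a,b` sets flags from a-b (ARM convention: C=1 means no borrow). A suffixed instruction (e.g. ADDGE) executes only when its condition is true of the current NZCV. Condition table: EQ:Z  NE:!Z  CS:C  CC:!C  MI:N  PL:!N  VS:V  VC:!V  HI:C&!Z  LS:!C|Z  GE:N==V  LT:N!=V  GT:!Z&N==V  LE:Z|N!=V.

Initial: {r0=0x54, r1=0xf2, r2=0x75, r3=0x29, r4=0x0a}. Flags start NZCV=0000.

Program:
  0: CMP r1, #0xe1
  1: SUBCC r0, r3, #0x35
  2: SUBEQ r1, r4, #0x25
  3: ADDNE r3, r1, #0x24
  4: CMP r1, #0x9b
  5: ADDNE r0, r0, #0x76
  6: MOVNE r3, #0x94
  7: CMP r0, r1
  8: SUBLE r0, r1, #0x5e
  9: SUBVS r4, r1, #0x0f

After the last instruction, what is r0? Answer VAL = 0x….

VAL = 0x94

[0] flags=0010 → (cmp)
[1] flags=0010 CC?F → skip
[2] flags=0010 EQ?F → skip
[3] flags=0010 NE?T → r3=0x16
[4] flags=0010 → (cmp)
[5] flags=0010 NE?T → r0=0xca
[6] flags=0010 NE?T → r3=0x94
[7] flags=1000 → (cmp)
[8] flags=1000 LE?T → r0=0x94
[9] flags=1000 VS?F → skip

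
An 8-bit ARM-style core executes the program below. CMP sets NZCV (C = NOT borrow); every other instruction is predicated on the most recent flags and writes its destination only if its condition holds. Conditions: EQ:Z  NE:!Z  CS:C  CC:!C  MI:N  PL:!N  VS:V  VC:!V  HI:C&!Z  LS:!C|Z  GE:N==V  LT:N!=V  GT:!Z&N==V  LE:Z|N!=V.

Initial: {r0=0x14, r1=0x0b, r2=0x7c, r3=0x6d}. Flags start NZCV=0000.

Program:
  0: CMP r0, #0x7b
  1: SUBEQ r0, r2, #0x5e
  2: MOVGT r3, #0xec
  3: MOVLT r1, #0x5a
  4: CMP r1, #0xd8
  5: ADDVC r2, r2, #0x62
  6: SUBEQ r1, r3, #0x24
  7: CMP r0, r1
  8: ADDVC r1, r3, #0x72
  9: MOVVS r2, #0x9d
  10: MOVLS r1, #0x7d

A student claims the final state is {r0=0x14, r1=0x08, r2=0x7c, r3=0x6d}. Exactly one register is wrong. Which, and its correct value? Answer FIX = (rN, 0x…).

0: ✓ CMP  NZCV=1000
1: · SUBEQ
2: · MOVGT
3: ✓ MOVLT  r1←0x5a
4: ✓ CMP  NZCV=1001
5: · ADDVC
6: · SUBEQ
7: ✓ CMP  NZCV=1000
8: ✓ ADDVC  r1←0xdf
9: · MOVVS
10: ✓ MOVLS  r1←0x7d

FIX = (r1, 0x7d)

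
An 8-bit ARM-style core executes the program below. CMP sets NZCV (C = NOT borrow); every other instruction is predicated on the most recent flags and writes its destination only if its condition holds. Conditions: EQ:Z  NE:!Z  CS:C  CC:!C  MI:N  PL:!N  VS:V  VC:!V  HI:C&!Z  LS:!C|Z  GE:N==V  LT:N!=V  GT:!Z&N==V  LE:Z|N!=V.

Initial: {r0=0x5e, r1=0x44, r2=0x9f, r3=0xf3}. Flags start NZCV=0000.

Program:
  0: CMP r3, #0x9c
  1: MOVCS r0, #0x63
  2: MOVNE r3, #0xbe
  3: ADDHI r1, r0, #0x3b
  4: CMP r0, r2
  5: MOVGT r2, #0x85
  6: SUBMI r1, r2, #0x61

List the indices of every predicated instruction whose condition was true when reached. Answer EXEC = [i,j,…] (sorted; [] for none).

0: ✓ CMP  NZCV=0010
1: ✓ MOVCS  r0←0x63
2: ✓ MOVNE  r3←0xbe
3: ✓ ADDHI  r1←0x9e
4: ✓ CMP  NZCV=1001
5: ✓ MOVGT  r2←0x85
6: ✓ SUBMI  r1←0x24

EXEC = [1,2,3,5,6]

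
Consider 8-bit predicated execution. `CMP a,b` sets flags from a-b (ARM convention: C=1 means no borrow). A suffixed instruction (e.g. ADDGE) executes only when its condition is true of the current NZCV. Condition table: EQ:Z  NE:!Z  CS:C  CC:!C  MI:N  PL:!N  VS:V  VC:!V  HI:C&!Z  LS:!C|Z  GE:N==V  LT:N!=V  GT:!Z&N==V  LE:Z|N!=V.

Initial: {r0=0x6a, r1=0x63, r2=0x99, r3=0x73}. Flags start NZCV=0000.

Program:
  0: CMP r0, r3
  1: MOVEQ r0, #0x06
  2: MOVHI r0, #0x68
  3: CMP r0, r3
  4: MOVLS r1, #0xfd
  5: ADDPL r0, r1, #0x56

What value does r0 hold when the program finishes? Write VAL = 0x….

VAL = 0x6a

0: ✓ CMP  NZCV=1000
1: · MOVEQ
2: · MOVHI
3: ✓ CMP  NZCV=1000
4: ✓ MOVLS  r1←0xfd
5: · ADDPL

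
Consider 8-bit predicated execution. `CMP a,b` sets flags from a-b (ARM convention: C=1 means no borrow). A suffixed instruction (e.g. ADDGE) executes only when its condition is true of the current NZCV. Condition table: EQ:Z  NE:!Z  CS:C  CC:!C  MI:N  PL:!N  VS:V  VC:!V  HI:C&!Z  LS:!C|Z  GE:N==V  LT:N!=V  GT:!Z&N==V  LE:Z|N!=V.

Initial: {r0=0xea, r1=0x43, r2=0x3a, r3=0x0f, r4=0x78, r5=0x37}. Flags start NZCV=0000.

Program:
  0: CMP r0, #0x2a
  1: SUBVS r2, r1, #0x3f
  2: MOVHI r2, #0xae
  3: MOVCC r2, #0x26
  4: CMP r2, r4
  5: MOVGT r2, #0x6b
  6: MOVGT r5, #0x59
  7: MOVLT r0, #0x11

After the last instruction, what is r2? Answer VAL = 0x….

[0] flags=1010 → (cmp)
[1] flags=1010 VS?F → skip
[2] flags=1010 HI?T → r2=0xae
[3] flags=1010 CC?F → skip
[4] flags=0011 → (cmp)
[5] flags=0011 GT?F → skip
[6] flags=0011 GT?F → skip
[7] flags=0011 LT?T → r0=0x11

VAL = 0xae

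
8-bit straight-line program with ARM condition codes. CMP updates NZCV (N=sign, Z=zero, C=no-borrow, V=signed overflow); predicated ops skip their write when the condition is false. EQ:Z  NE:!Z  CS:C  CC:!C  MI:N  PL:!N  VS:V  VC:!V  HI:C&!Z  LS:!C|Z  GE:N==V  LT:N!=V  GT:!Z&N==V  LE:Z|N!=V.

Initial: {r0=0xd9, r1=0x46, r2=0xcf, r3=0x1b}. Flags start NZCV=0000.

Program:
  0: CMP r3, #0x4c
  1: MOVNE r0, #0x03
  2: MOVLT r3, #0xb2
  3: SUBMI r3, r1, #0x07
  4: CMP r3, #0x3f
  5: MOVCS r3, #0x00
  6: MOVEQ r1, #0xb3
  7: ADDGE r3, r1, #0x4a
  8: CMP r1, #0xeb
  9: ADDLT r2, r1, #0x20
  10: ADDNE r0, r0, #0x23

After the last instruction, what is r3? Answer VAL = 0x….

VAL = 0xfd

0: ✓ CMP  NZCV=1000
1: ✓ MOVNE  r0←0x03
2: ✓ MOVLT  r3←0xb2
3: ✓ SUBMI  r3←0x3f
4: ✓ CMP  NZCV=0110
5: ✓ MOVCS  r3←0x00
6: ✓ MOVEQ  r1←0xb3
7: ✓ ADDGE  r3←0xfd
8: ✓ CMP  NZCV=1000
9: ✓ ADDLT  r2←0xd3
10: ✓ ADDNE  r0←0x26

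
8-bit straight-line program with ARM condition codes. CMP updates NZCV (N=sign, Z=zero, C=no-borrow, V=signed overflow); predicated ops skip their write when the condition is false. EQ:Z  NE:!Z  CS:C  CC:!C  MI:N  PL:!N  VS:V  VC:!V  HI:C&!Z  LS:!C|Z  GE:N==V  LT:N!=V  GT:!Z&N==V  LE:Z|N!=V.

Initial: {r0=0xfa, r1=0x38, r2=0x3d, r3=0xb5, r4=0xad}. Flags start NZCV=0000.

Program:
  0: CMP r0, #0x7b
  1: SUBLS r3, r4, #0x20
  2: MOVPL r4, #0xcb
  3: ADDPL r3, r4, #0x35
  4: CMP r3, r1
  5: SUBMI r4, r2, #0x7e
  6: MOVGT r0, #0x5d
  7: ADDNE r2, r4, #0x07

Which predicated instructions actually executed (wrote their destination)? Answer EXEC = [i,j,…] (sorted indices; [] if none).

0: ✓ CMP  NZCV=0011
1: · SUBLS
2: ✓ MOVPL  r4←0xcb
3: ✓ ADDPL  r3←0x00
4: ✓ CMP  NZCV=1000
5: ✓ SUBMI  r4←0xbf
6: · MOVGT
7: ✓ ADDNE  r2←0xc6

EXEC = [2,3,5,7]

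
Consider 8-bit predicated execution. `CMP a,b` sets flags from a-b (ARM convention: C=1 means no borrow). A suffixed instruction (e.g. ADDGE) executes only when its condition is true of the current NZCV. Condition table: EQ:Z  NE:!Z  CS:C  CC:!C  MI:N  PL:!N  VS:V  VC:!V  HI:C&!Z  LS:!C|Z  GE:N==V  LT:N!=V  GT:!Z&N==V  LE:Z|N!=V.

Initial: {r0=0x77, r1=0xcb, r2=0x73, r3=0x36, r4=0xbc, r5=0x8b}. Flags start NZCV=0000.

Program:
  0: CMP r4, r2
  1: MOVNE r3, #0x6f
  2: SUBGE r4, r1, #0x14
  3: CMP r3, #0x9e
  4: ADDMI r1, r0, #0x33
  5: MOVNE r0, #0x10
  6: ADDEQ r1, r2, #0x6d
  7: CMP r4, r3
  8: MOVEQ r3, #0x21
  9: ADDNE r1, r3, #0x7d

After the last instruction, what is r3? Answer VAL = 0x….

0: ✓ CMP  NZCV=0011
1: ✓ MOVNE  r3←0x6f
2: · SUBGE
3: ✓ CMP  NZCV=1001
4: ✓ ADDMI  r1←0xaa
5: ✓ MOVNE  r0←0x10
6: · ADDEQ
7: ✓ CMP  NZCV=0011
8: · MOVEQ
9: ✓ ADDNE  r1←0xec

VAL = 0x6f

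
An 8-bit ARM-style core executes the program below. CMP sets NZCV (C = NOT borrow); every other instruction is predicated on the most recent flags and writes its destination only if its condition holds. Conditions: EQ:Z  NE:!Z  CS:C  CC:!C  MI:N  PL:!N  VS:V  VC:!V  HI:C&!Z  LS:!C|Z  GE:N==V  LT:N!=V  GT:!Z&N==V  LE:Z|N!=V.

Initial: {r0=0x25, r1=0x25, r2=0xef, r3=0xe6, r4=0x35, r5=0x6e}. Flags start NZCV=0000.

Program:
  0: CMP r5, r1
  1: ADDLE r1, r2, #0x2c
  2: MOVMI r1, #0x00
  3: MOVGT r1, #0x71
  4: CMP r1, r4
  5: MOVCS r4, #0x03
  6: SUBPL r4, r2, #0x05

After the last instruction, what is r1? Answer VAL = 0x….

VAL = 0x71

0: ✓ CMP  NZCV=0010
1: · ADDLE
2: · MOVMI
3: ✓ MOVGT  r1←0x71
4: ✓ CMP  NZCV=0010
5: ✓ MOVCS  r4←0x03
6: ✓ SUBPL  r4←0xea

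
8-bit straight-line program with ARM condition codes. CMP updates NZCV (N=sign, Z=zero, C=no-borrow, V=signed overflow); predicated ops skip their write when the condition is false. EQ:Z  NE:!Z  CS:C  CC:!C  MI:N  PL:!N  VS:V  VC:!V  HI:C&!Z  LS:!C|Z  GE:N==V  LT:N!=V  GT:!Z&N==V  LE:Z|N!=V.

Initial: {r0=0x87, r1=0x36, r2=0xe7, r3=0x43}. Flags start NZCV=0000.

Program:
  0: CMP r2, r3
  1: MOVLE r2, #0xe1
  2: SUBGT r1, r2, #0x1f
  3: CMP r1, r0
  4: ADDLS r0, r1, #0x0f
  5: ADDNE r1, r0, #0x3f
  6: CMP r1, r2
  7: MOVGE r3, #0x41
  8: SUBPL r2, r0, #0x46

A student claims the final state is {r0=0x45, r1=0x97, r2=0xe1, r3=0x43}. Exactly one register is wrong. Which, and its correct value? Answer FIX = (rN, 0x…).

FIX = (r1, 0x84)

0: ✓ CMP  NZCV=1010
1: ✓ MOVLE  r2←0xe1
2: · SUBGT
3: ✓ CMP  NZCV=1001
4: ✓ ADDLS  r0←0x45
5: ✓ ADDNE  r1←0x84
6: ✓ CMP  NZCV=1000
7: · MOVGE
8: · SUBPL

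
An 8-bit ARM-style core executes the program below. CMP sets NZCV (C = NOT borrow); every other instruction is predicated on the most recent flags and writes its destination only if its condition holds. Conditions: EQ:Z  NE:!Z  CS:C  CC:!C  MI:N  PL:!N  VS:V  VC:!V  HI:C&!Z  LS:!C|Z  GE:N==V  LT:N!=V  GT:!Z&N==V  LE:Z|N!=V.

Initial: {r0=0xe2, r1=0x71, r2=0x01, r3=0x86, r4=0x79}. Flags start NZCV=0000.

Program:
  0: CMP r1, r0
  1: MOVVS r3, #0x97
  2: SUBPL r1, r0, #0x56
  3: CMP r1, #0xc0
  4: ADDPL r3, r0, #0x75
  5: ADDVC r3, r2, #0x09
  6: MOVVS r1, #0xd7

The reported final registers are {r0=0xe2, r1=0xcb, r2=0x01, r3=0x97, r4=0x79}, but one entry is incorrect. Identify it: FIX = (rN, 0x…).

FIX = (r1, 0xd7)

0: ✓ CMP  NZCV=1001
1: ✓ MOVVS  r3←0x97
2: · SUBPL
3: ✓ CMP  NZCV=1001
4: · ADDPL
5: · ADDVC
6: ✓ MOVVS  r1←0xd7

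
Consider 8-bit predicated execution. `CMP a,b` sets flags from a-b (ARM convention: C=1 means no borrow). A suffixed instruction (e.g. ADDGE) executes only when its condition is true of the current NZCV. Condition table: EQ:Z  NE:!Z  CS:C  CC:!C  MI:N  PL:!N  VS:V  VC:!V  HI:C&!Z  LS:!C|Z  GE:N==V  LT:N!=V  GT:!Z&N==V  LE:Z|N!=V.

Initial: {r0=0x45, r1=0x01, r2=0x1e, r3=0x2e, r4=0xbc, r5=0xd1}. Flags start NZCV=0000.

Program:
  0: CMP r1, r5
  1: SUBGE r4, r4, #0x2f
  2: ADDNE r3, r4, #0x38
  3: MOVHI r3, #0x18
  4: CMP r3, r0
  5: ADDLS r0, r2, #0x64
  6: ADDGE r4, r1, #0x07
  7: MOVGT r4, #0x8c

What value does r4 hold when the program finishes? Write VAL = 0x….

[0] flags=0000 → (cmp)
[1] flags=0000 GE?T → r4=0x8d
[2] flags=0000 NE?T → r3=0xc5
[3] flags=0000 HI?F → skip
[4] flags=1010 → (cmp)
[5] flags=1010 LS?F → skip
[6] flags=1010 GE?F → skip
[7] flags=1010 GT?F → skip

VAL = 0x8d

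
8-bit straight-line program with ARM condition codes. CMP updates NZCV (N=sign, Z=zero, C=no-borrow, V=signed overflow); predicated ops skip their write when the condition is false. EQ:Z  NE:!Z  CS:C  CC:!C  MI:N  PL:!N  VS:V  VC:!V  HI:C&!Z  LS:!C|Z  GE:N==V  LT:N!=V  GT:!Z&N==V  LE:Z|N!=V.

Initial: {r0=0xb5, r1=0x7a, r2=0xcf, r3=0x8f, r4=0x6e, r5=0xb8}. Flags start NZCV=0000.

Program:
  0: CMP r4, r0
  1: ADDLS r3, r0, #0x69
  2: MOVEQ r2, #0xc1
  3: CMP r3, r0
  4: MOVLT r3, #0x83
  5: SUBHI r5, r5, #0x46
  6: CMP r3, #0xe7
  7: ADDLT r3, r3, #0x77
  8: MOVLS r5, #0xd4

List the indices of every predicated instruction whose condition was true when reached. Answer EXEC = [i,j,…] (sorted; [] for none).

0: ✓ CMP  NZCV=1001
1: ✓ ADDLS  r3←0x1e
2: · MOVEQ
3: ✓ CMP  NZCV=0000
4: · MOVLT
5: · SUBHI
6: ✓ CMP  NZCV=0000
7: · ADDLT
8: ✓ MOVLS  r5←0xd4

EXEC = [1,8]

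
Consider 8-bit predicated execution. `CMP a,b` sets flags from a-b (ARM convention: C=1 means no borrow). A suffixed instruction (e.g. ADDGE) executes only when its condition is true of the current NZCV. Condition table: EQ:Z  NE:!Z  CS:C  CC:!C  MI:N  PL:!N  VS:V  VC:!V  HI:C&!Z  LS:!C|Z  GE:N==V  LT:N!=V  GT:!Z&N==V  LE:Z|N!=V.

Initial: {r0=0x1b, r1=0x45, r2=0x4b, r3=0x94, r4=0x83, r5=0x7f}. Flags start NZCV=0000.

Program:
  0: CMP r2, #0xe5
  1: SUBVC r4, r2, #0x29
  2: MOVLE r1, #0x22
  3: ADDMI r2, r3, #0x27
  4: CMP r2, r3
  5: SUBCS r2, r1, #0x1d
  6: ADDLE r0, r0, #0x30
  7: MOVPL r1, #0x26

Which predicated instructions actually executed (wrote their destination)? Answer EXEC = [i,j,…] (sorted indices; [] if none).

EXEC = [1]

0: ✓ CMP  NZCV=0000
1: ✓ SUBVC  r4←0x22
2: · MOVLE
3: · ADDMI
4: ✓ CMP  NZCV=1001
5: · SUBCS
6: · ADDLE
7: · MOVPL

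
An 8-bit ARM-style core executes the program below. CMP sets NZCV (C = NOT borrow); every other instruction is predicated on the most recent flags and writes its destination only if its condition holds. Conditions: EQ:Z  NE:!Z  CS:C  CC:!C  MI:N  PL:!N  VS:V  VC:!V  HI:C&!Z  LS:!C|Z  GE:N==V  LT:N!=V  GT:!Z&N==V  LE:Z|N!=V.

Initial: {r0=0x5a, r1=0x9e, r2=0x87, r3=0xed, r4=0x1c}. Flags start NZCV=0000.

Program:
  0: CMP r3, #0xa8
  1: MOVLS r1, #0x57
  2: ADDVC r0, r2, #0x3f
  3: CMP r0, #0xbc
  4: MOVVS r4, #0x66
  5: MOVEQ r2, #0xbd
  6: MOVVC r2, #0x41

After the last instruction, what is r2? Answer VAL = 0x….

VAL = 0x41

[0] flags=0010 → (cmp)
[1] flags=0010 LS?F → skip
[2] flags=0010 VC?T → r0=0xc6
[3] flags=0010 → (cmp)
[4] flags=0010 VS?F → skip
[5] flags=0010 EQ?F → skip
[6] flags=0010 VC?T → r2=0x41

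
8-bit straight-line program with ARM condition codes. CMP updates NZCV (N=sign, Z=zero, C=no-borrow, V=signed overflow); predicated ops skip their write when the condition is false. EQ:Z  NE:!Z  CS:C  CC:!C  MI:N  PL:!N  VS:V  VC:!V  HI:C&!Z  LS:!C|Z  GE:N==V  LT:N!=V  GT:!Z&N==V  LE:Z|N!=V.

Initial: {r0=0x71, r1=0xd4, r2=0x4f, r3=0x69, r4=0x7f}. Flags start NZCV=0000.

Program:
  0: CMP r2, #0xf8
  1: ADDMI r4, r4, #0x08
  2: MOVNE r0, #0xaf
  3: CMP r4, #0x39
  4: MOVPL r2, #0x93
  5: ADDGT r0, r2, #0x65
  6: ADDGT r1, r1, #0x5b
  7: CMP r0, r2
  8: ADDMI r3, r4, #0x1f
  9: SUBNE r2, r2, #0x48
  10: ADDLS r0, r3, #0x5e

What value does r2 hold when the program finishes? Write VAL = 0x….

VAL = 0x4b

0: ✓ CMP  NZCV=0000
1: · ADDMI
2: ✓ MOVNE  r0←0xaf
3: ✓ CMP  NZCV=0010
4: ✓ MOVPL  r2←0x93
5: ✓ ADDGT  r0←0xf8
6: ✓ ADDGT  r1←0x2f
7: ✓ CMP  NZCV=0010
8: · ADDMI
9: ✓ SUBNE  r2←0x4b
10: · ADDLS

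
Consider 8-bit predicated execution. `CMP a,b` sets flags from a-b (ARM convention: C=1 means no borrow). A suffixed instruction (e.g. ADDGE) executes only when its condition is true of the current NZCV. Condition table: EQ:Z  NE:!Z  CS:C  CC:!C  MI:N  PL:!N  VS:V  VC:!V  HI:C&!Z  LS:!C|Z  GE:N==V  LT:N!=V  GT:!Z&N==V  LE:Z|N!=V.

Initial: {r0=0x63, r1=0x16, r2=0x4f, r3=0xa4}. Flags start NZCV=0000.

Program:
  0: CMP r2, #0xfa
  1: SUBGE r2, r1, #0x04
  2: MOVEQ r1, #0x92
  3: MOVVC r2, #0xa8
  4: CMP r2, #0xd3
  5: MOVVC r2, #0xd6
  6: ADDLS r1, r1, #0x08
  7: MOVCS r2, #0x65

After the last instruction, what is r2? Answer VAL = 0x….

VAL = 0xd6

0: ✓ CMP  NZCV=0000
1: ✓ SUBGE  r2←0x12
2: · MOVEQ
3: ✓ MOVVC  r2←0xa8
4: ✓ CMP  NZCV=1000
5: ✓ MOVVC  r2←0xd6
6: ✓ ADDLS  r1←0x1e
7: · MOVCS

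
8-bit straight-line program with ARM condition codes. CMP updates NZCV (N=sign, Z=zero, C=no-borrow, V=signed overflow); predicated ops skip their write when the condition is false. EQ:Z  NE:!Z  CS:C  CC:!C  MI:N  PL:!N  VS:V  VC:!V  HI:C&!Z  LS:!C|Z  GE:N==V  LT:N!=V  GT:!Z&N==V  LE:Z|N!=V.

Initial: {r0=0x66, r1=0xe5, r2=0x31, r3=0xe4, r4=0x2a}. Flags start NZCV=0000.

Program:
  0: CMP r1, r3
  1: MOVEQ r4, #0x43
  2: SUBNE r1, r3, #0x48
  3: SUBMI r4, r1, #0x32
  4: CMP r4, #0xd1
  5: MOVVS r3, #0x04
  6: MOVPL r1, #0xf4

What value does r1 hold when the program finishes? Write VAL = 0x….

0: ✓ CMP  NZCV=0010
1: · MOVEQ
2: ✓ SUBNE  r1←0x9c
3: · SUBMI
4: ✓ CMP  NZCV=0000
5: · MOVVS
6: ✓ MOVPL  r1←0xf4

VAL = 0xf4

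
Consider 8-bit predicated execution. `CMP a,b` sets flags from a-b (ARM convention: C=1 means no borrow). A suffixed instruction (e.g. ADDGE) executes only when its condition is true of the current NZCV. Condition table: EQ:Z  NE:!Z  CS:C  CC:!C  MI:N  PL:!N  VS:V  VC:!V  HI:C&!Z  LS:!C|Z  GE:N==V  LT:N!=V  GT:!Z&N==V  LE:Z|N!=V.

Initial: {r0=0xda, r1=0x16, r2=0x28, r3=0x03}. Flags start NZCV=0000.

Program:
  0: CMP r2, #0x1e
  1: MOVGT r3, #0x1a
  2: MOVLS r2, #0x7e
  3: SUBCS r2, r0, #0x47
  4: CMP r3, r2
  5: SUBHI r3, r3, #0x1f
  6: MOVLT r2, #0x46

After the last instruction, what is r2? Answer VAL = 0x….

[0] flags=0010 → (cmp)
[1] flags=0010 GT?T → r3=0x1a
[2] flags=0010 LS?F → skip
[3] flags=0010 CS?T → r2=0x93
[4] flags=1001 → (cmp)
[5] flags=1001 HI?F → skip
[6] flags=1001 LT?F → skip

VAL = 0x93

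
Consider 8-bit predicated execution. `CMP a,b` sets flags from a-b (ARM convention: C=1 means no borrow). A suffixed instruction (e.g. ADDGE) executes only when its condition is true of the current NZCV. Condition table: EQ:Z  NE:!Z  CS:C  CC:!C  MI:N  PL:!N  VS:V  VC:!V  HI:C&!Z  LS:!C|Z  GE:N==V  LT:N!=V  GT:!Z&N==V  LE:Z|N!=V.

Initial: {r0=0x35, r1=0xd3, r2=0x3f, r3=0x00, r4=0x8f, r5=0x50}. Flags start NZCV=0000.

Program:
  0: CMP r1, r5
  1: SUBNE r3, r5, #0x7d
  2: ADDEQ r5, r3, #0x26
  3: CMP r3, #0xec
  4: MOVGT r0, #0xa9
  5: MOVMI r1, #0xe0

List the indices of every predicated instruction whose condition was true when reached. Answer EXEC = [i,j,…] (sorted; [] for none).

0: ✓ CMP  NZCV=1010
1: ✓ SUBNE  r3←0xd3
2: · ADDEQ
3: ✓ CMP  NZCV=1000
4: · MOVGT
5: ✓ MOVMI  r1←0xe0

EXEC = [1,5]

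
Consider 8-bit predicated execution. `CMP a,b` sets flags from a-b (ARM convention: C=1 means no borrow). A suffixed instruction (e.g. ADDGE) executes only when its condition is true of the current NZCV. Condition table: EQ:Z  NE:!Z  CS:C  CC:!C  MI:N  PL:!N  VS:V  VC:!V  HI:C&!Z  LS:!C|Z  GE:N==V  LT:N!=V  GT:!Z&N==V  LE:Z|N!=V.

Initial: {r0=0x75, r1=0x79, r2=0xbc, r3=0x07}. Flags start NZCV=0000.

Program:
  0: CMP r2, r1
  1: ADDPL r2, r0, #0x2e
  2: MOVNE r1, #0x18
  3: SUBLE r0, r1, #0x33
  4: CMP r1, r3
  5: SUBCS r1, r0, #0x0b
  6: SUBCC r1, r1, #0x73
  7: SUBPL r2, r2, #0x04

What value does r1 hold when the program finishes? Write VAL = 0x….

VAL = 0xda

0: ✓ CMP  NZCV=0011
1: ✓ ADDPL  r2←0xa3
2: ✓ MOVNE  r1←0x18
3: ✓ SUBLE  r0←0xe5
4: ✓ CMP  NZCV=0010
5: ✓ SUBCS  r1←0xda
6: · SUBCC
7: ✓ SUBPL  r2←0x9f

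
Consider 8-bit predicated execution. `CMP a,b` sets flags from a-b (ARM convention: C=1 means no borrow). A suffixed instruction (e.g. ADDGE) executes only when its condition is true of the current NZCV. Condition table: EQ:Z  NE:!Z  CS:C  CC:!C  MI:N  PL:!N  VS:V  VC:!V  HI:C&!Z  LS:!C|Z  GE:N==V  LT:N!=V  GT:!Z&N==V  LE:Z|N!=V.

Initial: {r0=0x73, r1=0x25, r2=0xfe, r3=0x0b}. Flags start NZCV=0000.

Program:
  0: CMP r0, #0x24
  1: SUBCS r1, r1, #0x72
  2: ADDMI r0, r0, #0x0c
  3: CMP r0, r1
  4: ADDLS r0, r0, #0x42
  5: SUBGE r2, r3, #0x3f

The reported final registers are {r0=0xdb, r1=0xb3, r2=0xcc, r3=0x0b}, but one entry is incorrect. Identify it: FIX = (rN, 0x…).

0: ✓ CMP  NZCV=0010
1: ✓ SUBCS  r1←0xb3
2: · ADDMI
3: ✓ CMP  NZCV=1001
4: ✓ ADDLS  r0←0xb5
5: ✓ SUBGE  r2←0xcc

FIX = (r0, 0xb5)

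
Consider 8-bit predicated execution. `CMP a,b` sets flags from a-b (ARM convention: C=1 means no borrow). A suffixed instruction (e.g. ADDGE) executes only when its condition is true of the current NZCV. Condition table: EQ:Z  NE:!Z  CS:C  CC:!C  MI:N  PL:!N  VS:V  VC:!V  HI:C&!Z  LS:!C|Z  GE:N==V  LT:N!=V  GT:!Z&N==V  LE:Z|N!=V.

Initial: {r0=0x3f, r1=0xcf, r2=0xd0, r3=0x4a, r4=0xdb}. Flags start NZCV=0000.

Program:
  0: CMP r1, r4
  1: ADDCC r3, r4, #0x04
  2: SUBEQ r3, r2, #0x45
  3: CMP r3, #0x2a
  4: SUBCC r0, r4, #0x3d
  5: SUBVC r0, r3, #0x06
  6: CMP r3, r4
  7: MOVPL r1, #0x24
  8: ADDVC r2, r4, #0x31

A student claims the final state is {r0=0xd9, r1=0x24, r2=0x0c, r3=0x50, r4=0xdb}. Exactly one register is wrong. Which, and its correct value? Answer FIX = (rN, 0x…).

[0] flags=1000 → (cmp)
[1] flags=1000 CC?T → r3=0xdf
[2] flags=1000 EQ?F → skip
[3] flags=1010 → (cmp)
[4] flags=1010 CC?F → skip
[5] flags=1010 VC?T → r0=0xd9
[6] flags=0010 → (cmp)
[7] flags=0010 PL?T → r1=0x24
[8] flags=0010 VC?T → r2=0x0c

FIX = (r3, 0xdf)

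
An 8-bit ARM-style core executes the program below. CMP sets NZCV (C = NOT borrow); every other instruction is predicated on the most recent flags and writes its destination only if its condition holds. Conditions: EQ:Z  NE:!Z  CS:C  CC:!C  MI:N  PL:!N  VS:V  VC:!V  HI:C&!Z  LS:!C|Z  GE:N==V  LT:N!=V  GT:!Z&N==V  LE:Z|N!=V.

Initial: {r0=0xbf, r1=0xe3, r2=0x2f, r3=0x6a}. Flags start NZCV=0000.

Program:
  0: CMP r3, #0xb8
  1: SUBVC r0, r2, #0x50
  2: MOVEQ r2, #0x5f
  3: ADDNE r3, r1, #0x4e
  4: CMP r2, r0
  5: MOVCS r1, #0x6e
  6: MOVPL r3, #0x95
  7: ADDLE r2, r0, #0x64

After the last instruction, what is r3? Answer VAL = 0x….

VAL = 0x95

[0] flags=1001 → (cmp)
[1] flags=1001 VC?F → skip
[2] flags=1001 EQ?F → skip
[3] flags=1001 NE?T → r3=0x31
[4] flags=0000 → (cmp)
[5] flags=0000 CS?F → skip
[6] flags=0000 PL?T → r3=0x95
[7] flags=0000 LE?F → skip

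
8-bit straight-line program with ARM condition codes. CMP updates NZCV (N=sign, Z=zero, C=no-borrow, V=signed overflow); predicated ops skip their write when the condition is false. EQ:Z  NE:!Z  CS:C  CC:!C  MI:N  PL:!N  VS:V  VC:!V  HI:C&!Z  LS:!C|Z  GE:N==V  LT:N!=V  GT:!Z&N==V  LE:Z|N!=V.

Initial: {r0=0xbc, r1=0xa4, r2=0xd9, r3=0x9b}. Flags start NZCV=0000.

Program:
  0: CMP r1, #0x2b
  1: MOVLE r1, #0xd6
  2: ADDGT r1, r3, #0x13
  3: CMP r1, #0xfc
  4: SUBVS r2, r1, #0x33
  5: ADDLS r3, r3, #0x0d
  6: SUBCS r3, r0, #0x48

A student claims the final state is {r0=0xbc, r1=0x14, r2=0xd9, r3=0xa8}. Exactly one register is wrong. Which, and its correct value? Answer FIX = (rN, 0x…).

FIX = (r1, 0xd6)

0: ✓ CMP  NZCV=0011
1: ✓ MOVLE  r1←0xd6
2: · ADDGT
3: ✓ CMP  NZCV=1000
4: · SUBVS
5: ✓ ADDLS  r3←0xa8
6: · SUBCS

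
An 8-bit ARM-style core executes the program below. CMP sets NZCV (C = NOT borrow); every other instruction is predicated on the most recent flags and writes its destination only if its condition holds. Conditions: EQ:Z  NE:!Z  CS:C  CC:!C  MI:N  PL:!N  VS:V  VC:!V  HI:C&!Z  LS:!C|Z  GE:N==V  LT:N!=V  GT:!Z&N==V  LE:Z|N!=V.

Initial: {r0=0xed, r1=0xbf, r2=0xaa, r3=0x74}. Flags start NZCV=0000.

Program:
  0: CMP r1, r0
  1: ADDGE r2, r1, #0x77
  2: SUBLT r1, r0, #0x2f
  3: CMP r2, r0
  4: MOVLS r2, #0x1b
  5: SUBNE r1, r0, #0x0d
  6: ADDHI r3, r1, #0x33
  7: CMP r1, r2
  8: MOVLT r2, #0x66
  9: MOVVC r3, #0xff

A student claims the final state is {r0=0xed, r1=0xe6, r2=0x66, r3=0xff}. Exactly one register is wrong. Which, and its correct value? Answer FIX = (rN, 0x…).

FIX = (r1, 0xe0)

0: ✓ CMP  NZCV=1000
1: · ADDGE
2: ✓ SUBLT  r1←0xbe
3: ✓ CMP  NZCV=1000
4: ✓ MOVLS  r2←0x1b
5: ✓ SUBNE  r1←0xe0
6: · ADDHI
7: ✓ CMP  NZCV=1010
8: ✓ MOVLT  r2←0x66
9: ✓ MOVVC  r3←0xff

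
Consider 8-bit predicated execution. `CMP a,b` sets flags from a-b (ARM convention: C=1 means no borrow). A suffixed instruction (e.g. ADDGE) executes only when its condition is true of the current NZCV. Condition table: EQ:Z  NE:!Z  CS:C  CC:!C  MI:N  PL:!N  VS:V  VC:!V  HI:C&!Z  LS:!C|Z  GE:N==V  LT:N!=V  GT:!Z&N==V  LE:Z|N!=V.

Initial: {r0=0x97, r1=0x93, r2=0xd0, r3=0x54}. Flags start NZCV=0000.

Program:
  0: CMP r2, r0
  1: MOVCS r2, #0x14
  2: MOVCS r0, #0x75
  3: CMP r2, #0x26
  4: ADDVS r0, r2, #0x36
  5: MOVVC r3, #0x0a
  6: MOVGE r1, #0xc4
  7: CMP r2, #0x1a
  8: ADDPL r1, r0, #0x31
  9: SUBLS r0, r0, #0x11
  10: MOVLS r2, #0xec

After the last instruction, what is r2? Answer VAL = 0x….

VAL = 0xec

0: ✓ CMP  NZCV=0010
1: ✓ MOVCS  r2←0x14
2: ✓ MOVCS  r0←0x75
3: ✓ CMP  NZCV=1000
4: · ADDVS
5: ✓ MOVVC  r3←0x0a
6: · MOVGE
7: ✓ CMP  NZCV=1000
8: · ADDPL
9: ✓ SUBLS  r0←0x64
10: ✓ MOVLS  r2←0xec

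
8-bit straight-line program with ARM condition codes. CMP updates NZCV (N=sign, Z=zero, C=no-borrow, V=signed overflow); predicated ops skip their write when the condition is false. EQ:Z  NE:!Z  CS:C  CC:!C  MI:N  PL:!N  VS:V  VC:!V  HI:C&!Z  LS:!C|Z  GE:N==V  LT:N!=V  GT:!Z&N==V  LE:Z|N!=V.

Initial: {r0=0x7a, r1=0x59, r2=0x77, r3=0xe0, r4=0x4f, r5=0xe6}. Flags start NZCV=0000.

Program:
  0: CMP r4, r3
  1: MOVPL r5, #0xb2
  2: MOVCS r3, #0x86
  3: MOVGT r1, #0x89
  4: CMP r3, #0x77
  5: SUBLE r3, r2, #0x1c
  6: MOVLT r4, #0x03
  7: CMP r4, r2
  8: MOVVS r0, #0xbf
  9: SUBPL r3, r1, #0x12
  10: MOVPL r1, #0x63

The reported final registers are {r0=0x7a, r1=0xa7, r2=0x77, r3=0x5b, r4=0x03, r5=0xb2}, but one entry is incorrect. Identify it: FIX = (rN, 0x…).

FIX = (r1, 0x89)

[0] flags=0000 → (cmp)
[1] flags=0000 PL?T → r5=0xb2
[2] flags=0000 CS?F → skip
[3] flags=0000 GT?T → r1=0x89
[4] flags=0011 → (cmp)
[5] flags=0011 LE?T → r3=0x5b
[6] flags=0011 LT?T → r4=0x03
[7] flags=1000 → (cmp)
[8] flags=1000 VS?F → skip
[9] flags=1000 PL?F → skip
[10] flags=1000 PL?F → skip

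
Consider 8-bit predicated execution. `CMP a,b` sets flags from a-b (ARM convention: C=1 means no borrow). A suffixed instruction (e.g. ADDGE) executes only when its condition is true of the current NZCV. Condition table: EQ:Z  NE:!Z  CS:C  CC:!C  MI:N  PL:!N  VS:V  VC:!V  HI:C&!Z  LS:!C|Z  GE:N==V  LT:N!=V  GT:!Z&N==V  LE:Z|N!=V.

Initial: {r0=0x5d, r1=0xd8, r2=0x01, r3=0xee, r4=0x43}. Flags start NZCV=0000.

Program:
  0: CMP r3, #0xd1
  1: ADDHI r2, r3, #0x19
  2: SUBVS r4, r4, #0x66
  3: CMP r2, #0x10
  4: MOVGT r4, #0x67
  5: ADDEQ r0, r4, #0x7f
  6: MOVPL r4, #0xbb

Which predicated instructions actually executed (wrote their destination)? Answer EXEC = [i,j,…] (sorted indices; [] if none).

0: ✓ CMP  NZCV=0010
1: ✓ ADDHI  r2←0x07
2: · SUBVS
3: ✓ CMP  NZCV=1000
4: · MOVGT
5: · ADDEQ
6: · MOVPL

EXEC = [1]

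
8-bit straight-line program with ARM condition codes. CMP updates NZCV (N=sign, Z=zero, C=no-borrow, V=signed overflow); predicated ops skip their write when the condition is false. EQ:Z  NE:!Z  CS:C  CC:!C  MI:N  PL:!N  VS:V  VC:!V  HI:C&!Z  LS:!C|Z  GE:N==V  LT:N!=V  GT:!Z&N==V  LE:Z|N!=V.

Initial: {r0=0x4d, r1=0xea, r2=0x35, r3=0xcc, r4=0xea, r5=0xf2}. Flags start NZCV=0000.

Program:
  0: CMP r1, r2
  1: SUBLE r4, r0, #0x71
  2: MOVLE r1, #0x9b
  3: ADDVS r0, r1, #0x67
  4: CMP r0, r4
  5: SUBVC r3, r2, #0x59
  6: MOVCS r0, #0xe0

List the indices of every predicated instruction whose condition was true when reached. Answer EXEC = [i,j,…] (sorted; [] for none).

[0] flags=1010 → (cmp)
[1] flags=1010 LE?T → r4=0xdc
[2] flags=1010 LE?T → r1=0x9b
[3] flags=1010 VS?F → skip
[4] flags=0000 → (cmp)
[5] flags=0000 VC?T → r3=0xdc
[6] flags=0000 CS?F → skip

EXEC = [1,2,5]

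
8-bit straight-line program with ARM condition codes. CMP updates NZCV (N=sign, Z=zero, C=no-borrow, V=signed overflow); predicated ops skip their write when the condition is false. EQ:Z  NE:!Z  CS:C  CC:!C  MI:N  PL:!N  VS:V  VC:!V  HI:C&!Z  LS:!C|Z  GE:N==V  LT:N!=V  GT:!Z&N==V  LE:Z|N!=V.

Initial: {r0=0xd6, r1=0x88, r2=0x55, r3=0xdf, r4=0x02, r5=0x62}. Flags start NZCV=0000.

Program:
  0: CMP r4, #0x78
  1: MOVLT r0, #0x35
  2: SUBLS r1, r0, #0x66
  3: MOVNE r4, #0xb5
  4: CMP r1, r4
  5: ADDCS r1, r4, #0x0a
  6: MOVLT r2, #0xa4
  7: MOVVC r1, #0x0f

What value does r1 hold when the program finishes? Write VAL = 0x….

[0] flags=1000 → (cmp)
[1] flags=1000 LT?T → r0=0x35
[2] flags=1000 LS?T → r1=0xcf
[3] flags=1000 NE?T → r4=0xb5
[4] flags=0010 → (cmp)
[5] flags=0010 CS?T → r1=0xbf
[6] flags=0010 LT?F → skip
[7] flags=0010 VC?T → r1=0x0f

VAL = 0x0f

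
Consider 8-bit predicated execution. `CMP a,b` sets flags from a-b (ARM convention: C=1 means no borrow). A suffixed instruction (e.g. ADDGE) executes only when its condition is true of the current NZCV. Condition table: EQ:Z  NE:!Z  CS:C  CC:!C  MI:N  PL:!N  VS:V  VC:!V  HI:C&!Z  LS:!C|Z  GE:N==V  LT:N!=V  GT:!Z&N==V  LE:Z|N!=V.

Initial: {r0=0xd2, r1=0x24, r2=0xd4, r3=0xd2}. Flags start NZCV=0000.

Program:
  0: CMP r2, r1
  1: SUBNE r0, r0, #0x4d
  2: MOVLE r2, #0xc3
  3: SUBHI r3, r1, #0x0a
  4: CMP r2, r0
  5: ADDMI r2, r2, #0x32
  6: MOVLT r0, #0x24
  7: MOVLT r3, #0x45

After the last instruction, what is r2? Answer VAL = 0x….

VAL = 0xc3

0: ✓ CMP  NZCV=1010
1: ✓ SUBNE  r0←0x85
2: ✓ MOVLE  r2←0xc3
3: ✓ SUBHI  r3←0x1a
4: ✓ CMP  NZCV=0010
5: · ADDMI
6: · MOVLT
7: · MOVLT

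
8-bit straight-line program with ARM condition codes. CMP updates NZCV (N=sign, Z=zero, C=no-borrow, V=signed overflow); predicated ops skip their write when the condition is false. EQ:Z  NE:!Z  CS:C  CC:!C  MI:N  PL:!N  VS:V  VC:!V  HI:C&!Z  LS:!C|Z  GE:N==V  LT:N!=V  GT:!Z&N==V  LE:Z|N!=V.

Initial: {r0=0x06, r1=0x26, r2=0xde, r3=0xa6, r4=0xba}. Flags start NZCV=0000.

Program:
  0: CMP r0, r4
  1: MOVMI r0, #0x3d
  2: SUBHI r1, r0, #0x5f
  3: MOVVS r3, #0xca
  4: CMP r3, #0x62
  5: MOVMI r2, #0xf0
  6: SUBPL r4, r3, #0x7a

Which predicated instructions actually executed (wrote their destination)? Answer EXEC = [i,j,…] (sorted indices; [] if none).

EXEC = [6]

0: ✓ CMP  NZCV=0000
1: · MOVMI
2: · SUBHI
3: · MOVVS
4: ✓ CMP  NZCV=0011
5: · MOVMI
6: ✓ SUBPL  r4←0x2c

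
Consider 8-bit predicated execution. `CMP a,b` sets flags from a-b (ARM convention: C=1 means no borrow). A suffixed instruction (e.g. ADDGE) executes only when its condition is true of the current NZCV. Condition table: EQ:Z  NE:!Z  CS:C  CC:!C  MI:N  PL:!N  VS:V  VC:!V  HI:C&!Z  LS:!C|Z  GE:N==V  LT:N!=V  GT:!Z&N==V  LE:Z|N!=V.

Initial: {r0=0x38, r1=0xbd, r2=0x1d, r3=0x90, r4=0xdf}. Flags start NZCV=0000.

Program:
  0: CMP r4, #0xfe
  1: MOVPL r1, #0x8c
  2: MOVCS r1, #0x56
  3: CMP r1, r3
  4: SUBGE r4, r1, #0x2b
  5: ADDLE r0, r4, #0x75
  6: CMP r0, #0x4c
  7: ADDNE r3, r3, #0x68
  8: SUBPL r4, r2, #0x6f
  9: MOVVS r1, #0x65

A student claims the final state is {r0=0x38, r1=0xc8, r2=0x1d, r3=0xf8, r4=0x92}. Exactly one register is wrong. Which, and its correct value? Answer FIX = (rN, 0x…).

[0] flags=1000 → (cmp)
[1] flags=1000 PL?F → skip
[2] flags=1000 CS?F → skip
[3] flags=0010 → (cmp)
[4] flags=0010 GE?T → r4=0x92
[5] flags=0010 LE?F → skip
[6] flags=1000 → (cmp)
[7] flags=1000 NE?T → r3=0xf8
[8] flags=1000 PL?F → skip
[9] flags=1000 VS?F → skip

FIX = (r1, 0xbd)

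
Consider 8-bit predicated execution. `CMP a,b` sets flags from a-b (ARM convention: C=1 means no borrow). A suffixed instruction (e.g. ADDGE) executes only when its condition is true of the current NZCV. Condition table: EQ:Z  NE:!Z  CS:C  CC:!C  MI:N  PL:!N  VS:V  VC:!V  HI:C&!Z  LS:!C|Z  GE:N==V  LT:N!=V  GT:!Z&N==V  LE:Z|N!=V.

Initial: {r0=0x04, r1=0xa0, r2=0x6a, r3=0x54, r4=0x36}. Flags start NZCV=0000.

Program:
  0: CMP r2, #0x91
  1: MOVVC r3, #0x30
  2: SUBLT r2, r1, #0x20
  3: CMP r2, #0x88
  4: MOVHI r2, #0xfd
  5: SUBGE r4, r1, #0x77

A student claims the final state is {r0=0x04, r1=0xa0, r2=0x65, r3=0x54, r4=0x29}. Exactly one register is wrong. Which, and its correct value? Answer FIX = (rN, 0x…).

FIX = (r2, 0x6a)

[0] flags=1001 → (cmp)
[1] flags=1001 VC?F → skip
[2] flags=1001 LT?F → skip
[3] flags=1001 → (cmp)
[4] flags=1001 HI?F → skip
[5] flags=1001 GE?T → r4=0x29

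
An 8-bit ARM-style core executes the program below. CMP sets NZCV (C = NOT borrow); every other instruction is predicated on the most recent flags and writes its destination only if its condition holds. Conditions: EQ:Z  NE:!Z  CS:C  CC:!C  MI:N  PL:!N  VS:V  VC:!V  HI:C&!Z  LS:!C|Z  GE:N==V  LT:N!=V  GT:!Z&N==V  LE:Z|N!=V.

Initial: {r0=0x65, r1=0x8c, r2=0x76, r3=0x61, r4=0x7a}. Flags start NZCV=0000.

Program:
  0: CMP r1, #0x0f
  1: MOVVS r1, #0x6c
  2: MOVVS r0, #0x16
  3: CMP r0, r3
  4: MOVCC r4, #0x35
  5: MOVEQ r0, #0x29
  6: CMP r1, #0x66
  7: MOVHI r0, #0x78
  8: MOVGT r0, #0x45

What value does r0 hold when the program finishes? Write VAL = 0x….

0: ✓ CMP  NZCV=0011
1: ✓ MOVVS  r1←0x6c
2: ✓ MOVVS  r0←0x16
3: ✓ CMP  NZCV=1000
4: ✓ MOVCC  r4←0x35
5: · MOVEQ
6: ✓ CMP  NZCV=0010
7: ✓ MOVHI  r0←0x78
8: ✓ MOVGT  r0←0x45

VAL = 0x45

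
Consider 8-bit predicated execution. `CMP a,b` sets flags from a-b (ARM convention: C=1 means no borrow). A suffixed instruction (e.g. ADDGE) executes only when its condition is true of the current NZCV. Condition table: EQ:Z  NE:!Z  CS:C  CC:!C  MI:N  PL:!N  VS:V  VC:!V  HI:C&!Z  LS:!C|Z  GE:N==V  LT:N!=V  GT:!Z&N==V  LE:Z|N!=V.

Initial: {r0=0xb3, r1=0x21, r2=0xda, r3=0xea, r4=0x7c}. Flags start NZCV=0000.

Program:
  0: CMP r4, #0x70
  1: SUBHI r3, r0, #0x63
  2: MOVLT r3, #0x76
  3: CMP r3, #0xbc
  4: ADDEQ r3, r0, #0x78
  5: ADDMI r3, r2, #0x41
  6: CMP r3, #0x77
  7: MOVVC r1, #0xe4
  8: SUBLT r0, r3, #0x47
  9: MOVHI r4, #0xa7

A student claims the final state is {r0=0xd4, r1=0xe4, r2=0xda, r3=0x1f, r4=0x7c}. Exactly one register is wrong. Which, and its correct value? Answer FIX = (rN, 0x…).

FIX = (r3, 0x1b)

[0] flags=0010 → (cmp)
[1] flags=0010 HI?T → r3=0x50
[2] flags=0010 LT?F → skip
[3] flags=1001 → (cmp)
[4] flags=1001 EQ?F → skip
[5] flags=1001 MI?T → r3=0x1b
[6] flags=1000 → (cmp)
[7] flags=1000 VC?T → r1=0xe4
[8] flags=1000 LT?T → r0=0xd4
[9] flags=1000 HI?F → skip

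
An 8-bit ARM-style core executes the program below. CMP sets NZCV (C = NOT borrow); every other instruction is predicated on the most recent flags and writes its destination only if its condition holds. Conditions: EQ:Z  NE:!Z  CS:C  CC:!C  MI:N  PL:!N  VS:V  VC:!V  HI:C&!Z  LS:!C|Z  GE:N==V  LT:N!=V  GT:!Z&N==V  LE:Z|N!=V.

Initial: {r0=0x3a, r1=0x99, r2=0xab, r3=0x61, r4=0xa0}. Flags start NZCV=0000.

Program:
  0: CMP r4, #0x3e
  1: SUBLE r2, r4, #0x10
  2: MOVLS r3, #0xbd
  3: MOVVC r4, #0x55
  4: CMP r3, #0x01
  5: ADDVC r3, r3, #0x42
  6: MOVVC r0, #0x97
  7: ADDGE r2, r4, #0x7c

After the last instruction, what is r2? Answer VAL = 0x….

0: ✓ CMP  NZCV=0011
1: ✓ SUBLE  r2←0x90
2: · MOVLS
3: · MOVVC
4: ✓ CMP  NZCV=0010
5: ✓ ADDVC  r3←0xa3
6: ✓ MOVVC  r0←0x97
7: ✓ ADDGE  r2←0x1c

VAL = 0x1c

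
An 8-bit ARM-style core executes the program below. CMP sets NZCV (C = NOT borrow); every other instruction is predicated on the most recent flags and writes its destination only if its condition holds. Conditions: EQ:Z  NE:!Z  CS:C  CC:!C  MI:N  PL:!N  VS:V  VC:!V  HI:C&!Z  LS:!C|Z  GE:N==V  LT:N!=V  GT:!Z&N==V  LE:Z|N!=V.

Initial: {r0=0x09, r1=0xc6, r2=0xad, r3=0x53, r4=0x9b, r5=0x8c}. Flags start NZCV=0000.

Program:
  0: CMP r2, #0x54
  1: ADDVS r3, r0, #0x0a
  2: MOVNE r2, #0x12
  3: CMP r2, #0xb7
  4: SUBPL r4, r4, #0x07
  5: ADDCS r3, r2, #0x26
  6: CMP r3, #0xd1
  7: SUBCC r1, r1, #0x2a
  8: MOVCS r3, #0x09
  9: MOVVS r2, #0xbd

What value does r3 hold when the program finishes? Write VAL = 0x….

VAL = 0x13

0: ✓ CMP  NZCV=0011
1: ✓ ADDVS  r3←0x13
2: ✓ MOVNE  r2←0x12
3: ✓ CMP  NZCV=0000
4: ✓ SUBPL  r4←0x94
5: · ADDCS
6: ✓ CMP  NZCV=0000
7: ✓ SUBCC  r1←0x9c
8: · MOVCS
9: · MOVVS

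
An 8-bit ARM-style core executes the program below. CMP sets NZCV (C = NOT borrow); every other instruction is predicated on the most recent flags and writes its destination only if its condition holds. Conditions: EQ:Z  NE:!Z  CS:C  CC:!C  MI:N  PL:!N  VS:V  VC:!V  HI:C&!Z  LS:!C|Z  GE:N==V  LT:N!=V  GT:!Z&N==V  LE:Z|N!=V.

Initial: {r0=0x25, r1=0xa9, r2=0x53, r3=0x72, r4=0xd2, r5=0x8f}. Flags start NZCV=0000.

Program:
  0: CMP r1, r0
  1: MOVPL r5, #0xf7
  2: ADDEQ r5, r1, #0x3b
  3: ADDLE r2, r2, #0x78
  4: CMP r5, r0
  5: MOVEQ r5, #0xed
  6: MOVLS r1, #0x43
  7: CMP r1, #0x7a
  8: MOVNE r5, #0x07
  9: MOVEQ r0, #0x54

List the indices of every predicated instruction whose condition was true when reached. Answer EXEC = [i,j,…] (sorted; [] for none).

EXEC = [3,8]

0: ✓ CMP  NZCV=1010
1: · MOVPL
2: · ADDEQ
3: ✓ ADDLE  r2←0xcb
4: ✓ CMP  NZCV=0011
5: · MOVEQ
6: · MOVLS
7: ✓ CMP  NZCV=0011
8: ✓ MOVNE  r5←0x07
9: · MOVEQ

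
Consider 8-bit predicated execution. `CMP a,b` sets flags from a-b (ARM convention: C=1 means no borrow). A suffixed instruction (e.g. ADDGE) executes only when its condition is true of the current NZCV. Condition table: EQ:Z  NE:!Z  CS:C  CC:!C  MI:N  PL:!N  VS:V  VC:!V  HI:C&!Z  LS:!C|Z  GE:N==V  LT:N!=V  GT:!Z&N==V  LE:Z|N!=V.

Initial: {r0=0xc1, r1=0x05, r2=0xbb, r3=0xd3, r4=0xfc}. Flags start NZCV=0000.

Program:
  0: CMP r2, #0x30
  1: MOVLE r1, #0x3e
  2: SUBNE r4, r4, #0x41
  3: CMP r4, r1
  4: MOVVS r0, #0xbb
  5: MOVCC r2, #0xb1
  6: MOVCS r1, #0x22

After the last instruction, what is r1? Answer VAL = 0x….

VAL = 0x22

[0] flags=1010 → (cmp)
[1] flags=1010 LE?T → r1=0x3e
[2] flags=1010 NE?T → r4=0xbb
[3] flags=0011 → (cmp)
[4] flags=0011 VS?T → r0=0xbb
[5] flags=0011 CC?F → skip
[6] flags=0011 CS?T → r1=0x22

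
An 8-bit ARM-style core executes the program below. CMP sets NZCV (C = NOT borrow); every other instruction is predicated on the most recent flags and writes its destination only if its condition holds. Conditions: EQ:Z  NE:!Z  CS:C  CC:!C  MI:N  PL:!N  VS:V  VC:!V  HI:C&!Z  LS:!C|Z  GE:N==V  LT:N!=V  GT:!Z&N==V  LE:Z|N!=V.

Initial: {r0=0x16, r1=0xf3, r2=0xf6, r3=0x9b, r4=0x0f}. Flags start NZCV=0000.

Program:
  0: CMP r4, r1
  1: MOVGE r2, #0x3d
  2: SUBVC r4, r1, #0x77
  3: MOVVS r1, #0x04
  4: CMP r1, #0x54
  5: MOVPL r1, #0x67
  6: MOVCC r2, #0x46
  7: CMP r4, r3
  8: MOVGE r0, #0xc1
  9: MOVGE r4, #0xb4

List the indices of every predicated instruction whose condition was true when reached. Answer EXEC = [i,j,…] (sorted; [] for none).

[0] flags=0000 → (cmp)
[1] flags=0000 GE?T → r2=0x3d
[2] flags=0000 VC?T → r4=0x7c
[3] flags=0000 VS?F → skip
[4] flags=1010 → (cmp)
[5] flags=1010 PL?F → skip
[6] flags=1010 CC?F → skip
[7] flags=1001 → (cmp)
[8] flags=1001 GE?T → r0=0xc1
[9] flags=1001 GE?T → r4=0xb4

EXEC = [1,2,8,9]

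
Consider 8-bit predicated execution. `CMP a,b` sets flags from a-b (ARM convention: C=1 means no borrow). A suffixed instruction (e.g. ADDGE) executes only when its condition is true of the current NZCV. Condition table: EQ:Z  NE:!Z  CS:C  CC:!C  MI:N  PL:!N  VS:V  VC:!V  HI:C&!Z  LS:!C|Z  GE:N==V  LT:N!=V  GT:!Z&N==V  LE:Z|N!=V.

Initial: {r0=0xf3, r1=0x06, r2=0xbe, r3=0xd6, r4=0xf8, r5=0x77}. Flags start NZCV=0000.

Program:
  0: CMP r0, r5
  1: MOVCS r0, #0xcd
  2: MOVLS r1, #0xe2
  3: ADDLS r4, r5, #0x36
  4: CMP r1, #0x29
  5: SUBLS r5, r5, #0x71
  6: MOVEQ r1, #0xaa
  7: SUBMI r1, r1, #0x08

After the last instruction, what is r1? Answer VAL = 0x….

VAL = 0xfe

0: ✓ CMP  NZCV=0011
1: ✓ MOVCS  r0←0xcd
2: · MOVLS
3: · ADDLS
4: ✓ CMP  NZCV=1000
5: ✓ SUBLS  r5←0x06
6: · MOVEQ
7: ✓ SUBMI  r1←0xfe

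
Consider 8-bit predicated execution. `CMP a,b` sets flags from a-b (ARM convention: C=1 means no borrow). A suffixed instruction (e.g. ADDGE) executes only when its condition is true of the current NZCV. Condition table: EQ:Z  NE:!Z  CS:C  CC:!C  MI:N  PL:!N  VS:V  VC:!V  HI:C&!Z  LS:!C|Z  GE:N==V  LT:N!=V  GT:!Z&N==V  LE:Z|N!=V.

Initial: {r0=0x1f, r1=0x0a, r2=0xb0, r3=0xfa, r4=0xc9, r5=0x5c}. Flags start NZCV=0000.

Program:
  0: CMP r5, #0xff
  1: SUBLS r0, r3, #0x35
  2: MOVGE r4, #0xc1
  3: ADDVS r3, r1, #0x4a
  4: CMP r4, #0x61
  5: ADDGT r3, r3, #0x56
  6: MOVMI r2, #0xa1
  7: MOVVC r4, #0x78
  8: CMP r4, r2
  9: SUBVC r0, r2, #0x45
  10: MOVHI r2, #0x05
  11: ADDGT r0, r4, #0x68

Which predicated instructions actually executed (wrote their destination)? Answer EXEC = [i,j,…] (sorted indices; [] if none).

EXEC = [1,2,9,10,11]

0: ✓ CMP  NZCV=0000
1: ✓ SUBLS  r0←0xc5
2: ✓ MOVGE  r4←0xc1
3: · ADDVS
4: ✓ CMP  NZCV=0011
5: · ADDGT
6: · MOVMI
7: · MOVVC
8: ✓ CMP  NZCV=0010
9: ✓ SUBVC  r0←0x6b
10: ✓ MOVHI  r2←0x05
11: ✓ ADDGT  r0←0x29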